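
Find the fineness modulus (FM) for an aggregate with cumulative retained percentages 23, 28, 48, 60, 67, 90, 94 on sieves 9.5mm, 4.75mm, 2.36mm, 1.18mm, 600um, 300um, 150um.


FM = sum(cumulative % retained) / 100
= 410 / 100
= 4.1

4.1


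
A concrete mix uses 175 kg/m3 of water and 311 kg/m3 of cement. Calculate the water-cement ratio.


w/c = water / cement
w/c = 175 / 311 = 0.563

0.563


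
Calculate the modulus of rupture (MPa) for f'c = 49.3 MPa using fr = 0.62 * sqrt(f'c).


fr = 0.62 * sqrt(49.3)
= 4.353 MPa

4.353


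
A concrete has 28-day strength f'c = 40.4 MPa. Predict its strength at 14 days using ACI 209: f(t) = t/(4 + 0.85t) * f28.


f(14) = 14 / (4 + 0.85 * 14) * 40.4
= 14 / 15.9 * 40.4
= 35.57 MPa

35.57


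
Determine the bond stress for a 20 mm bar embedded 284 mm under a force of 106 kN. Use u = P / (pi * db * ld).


u = P / (pi * db * ld)
= 106 * 1000 / (pi * 20 * 284)
= 5.94 MPa

5.94


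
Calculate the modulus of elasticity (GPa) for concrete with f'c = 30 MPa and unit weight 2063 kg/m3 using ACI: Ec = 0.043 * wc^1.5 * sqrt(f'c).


Ec = 0.043 * 2063^1.5 * sqrt(30) / 1000
= 22.07 GPa

22.07


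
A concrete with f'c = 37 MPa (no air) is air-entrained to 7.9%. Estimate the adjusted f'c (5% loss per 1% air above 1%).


Strength loss = (7.9 - 1) * 5 = 34.5%
f'c = 37 * (1 - 34.5/100)
= 24.23 MPa

24.23


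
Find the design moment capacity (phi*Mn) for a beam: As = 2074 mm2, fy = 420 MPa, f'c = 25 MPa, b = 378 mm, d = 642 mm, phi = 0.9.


a = As * fy / (0.85 * f'c * b)
= 2074 * 420 / (0.85 * 25 * 378)
= 108.4444 mm
Mn = As * fy * (d - a/2) / 10^6
= 512.0015 kN-m
phi*Mn = 0.9 * 512.0015 = 460.8 kN-m

460.8


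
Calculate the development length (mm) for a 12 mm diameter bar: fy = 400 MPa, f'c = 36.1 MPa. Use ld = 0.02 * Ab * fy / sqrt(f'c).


Ab = pi * 12^2 / 4 = 113.097 mm2
ld = 0.02 * 113.097 * 400 / sqrt(36.1)
= 150.6 mm

150.6


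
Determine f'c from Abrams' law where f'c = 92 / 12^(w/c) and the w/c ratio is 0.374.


f'c = 92 / 12^0.374
= 92 / 2.533
= 36.32 MPa

36.32


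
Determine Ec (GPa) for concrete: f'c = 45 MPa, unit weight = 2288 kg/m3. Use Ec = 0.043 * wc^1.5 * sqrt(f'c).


Ec = 0.043 * 2288^1.5 * sqrt(45) / 1000
= 31.57 GPa

31.57


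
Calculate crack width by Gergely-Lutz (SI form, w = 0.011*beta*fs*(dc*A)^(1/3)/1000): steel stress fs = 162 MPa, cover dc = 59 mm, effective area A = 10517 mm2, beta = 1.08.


w = 0.011 * beta * fs * (dc * A)^(1/3) / 1000
= 0.011 * 1.08 * 162 * (59 * 10517)^(1/3) / 1000
= 0.164 mm

0.164


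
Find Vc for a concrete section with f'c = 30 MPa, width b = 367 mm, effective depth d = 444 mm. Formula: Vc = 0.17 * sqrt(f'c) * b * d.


Vc = 0.17 * sqrt(30) * 367 * 444 / 1000
= 151.73 kN

151.73


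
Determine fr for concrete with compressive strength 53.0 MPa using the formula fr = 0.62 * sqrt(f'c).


fr = 0.62 * sqrt(53.0)
= 4.514 MPa

4.514


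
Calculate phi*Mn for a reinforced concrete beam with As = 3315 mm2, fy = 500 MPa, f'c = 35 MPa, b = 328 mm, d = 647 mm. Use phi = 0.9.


a = As * fy / (0.85 * f'c * b)
= 3315 * 500 / (0.85 * 35 * 328)
= 169.8606 mm
Mn = As * fy * (d - a/2) / 10^6
= 931.6305 kN-m
phi*Mn = 0.9 * 931.6305 = 838.47 kN-m

838.47


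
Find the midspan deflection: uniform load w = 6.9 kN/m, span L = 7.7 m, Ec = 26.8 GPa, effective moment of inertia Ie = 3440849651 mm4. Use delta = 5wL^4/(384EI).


Convert: L = 7.7 m = 7700 mm, Ec = 26.8 GPa = 26800 MPa
delta = 5 * 6.9 * 7700^4 / (384 * 26800 * 3440849651)
= 3.42 mm

3.42


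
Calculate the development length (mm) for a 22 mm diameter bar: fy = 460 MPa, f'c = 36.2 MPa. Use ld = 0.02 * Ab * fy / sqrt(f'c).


Ab = pi * 22^2 / 4 = 380.133 mm2
ld = 0.02 * 380.133 * 460 / sqrt(36.2)
= 581.3 mm

581.3


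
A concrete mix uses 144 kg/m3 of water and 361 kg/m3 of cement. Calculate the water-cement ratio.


w/c = water / cement
w/c = 144 / 361 = 0.399

0.399


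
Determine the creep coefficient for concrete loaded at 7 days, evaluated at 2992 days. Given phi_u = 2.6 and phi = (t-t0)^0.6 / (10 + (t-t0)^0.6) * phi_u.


dt = 2992 - 7 = 2985
phi = 2985^0.6 / (10 + 2985^0.6) * 2.6
= 2.402

2.402


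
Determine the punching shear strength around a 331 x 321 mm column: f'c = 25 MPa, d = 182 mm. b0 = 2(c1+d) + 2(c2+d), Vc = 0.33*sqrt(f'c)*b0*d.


b0 = 2*(331 + 182) + 2*(321 + 182) = 2032 mm
Vc = 0.33 * sqrt(25) * 2032 * 182 / 1000
= 610.21 kN

610.21


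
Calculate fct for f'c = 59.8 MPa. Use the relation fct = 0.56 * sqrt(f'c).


fct = 0.56 * sqrt(59.8)
= 0.56 * 7.733
= 4.331 MPa

4.331


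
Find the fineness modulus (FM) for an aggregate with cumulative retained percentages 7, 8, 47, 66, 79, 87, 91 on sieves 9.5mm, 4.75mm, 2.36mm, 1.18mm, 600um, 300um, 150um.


FM = sum(cumulative % retained) / 100
= 385 / 100
= 3.85

3.85


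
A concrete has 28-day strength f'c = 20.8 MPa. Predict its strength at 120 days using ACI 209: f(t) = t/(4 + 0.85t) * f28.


f(120) = 120 / (4 + 0.85 * 120) * 20.8
= 120 / 106.0 * 20.8
= 23.55 MPa

23.55


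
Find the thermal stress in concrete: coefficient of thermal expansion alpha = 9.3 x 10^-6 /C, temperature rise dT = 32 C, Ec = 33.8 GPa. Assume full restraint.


sigma = alpha * dT * Ec
= 9.3e-6 * 32 * 33.8 * 1000
= 10.059 MPa

10.059


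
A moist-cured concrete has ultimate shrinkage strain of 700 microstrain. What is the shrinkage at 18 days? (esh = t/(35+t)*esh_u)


esh(18) = 18 / (35 + 18) * 700
= 18 / 53 * 700
= 237.7 microstrain

237.7


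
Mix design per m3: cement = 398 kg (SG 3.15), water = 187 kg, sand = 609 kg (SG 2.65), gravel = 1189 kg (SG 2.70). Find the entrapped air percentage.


Vol cement = 398 / (3.15 * 1000) = 0.126349 m3
Vol water = 187 / 1000 = 0.187 m3
Vol sand = 609 / (2.65 * 1000) = 0.229811 m3
Vol gravel = 1189 / (2.70 * 1000) = 0.44037 m3
Total solid + water volume = 0.983531 m3
Air = (1 - 0.983531) * 100 = 1.65%

1.65


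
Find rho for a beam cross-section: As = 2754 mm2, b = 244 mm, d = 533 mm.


rho = As / (b * d)
= 2754 / (244 * 533)
= 0.0212

0.0212


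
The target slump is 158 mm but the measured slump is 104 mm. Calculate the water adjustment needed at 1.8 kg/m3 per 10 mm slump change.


Difference = 158 - 104 = 54 mm
Water adjustment = 54 * 1.8 / 10 = 9.7 kg/m3

9.7


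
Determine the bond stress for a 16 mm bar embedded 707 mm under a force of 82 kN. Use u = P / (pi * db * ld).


u = P / (pi * db * ld)
= 82 * 1000 / (pi * 16 * 707)
= 2.307 MPa

2.307


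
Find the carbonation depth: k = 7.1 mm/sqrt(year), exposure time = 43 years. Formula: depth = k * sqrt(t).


depth = k * sqrt(t)
= 7.1 * sqrt(43)
= 46.56 mm

46.56


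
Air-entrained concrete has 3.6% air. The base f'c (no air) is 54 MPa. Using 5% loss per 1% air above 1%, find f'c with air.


Strength loss = (3.6 - 1) * 5 = 13.0%
f'c = 54 * (1 - 13.0/100)
= 46.98 MPa

46.98


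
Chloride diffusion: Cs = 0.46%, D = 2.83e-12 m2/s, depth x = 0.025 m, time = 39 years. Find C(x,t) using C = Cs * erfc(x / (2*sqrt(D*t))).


t_seconds = 39 * 365.25 * 24 * 3600 = 1230746400.0 s
arg = 0.025 / (2 * sqrt(2.83e-12 * 1230746400.0))
= 0.2118
erfc(0.2118) = 0.7645
C = 0.46 * 0.7645 = 0.3517%

0.3517


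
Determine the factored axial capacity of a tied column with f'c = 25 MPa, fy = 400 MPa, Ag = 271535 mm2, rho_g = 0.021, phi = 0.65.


Ast = rho * Ag = 0.021 * 271535 = 5702.235 mm2
phi*Pn = 0.65 * 0.80 * (0.85 * 25 * (271535 - 5702.235) + 400 * 5702.235) / 1000
= 4123.52 kN

4123.52


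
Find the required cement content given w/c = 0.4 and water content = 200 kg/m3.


Cement = water / (w/c)
= 200 / 0.4
= 500.0 kg/m3

500.0


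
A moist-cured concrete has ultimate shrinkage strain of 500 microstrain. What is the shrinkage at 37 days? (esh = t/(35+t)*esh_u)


esh(37) = 37 / (35 + 37) * 500
= 37 / 72 * 500
= 256.9 microstrain

256.9


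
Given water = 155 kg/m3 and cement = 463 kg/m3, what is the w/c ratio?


w/c = water / cement
w/c = 155 / 463 = 0.335

0.335


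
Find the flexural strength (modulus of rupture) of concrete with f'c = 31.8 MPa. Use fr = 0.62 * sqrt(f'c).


fr = 0.62 * sqrt(31.8)
= 3.496 MPa

3.496


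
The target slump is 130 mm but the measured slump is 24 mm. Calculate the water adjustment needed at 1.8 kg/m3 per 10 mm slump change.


Difference = 130 - 24 = 106 mm
Water adjustment = 106 * 1.8 / 10 = 19.1 kg/m3

19.1


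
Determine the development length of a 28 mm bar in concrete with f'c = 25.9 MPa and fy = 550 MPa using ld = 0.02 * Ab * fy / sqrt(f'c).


Ab = pi * 28^2 / 4 = 615.752 mm2
ld = 0.02 * 615.752 * 550 / sqrt(25.9)
= 1330.9 mm

1330.9


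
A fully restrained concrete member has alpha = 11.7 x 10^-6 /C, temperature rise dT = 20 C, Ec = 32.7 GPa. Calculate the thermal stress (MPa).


sigma = alpha * dT * Ec
= 11.7e-6 * 20 * 32.7 * 1000
= 7.652 MPa

7.652


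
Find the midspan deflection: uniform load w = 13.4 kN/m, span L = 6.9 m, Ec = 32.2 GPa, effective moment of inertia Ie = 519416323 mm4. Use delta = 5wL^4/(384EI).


Convert: L = 6.9 m = 6900 mm, Ec = 32.2 GPa = 32200 MPa
delta = 5 * 13.4 * 6900^4 / (384 * 32200 * 519416323)
= 23.65 mm

23.65


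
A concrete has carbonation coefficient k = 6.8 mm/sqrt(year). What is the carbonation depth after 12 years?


depth = k * sqrt(t)
= 6.8 * sqrt(12)
= 23.56 mm

23.56


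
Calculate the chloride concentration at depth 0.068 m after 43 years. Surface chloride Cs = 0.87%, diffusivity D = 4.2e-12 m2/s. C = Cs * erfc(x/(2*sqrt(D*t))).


t_seconds = 43 * 365.25 * 24 * 3600 = 1356976800.0 s
arg = 0.068 / (2 * sqrt(4.2e-12 * 1356976800.0))
= 0.4504
erfc(0.4504) = 0.5242
C = 0.87 * 0.5242 = 0.456%

0.456


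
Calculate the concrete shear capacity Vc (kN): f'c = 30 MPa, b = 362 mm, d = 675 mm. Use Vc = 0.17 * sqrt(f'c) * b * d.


Vc = 0.17 * sqrt(30) * 362 * 675 / 1000
= 227.52 kN

227.52


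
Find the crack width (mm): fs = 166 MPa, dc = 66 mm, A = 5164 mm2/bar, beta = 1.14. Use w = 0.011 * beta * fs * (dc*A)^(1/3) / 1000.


w = 0.011 * beta * fs * (dc * A)^(1/3) / 1000
= 0.011 * 1.14 * 166 * (66 * 5164)^(1/3) / 1000
= 0.145 mm

0.145


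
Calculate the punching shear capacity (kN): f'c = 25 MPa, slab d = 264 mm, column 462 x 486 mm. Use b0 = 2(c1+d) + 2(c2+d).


b0 = 2*(462 + 264) + 2*(486 + 264) = 2952 mm
Vc = 0.33 * sqrt(25) * 2952 * 264 / 1000
= 1285.89 kN

1285.89


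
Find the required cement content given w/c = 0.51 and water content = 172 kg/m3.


Cement = water / (w/c)
= 172 / 0.51
= 337.3 kg/m3

337.3


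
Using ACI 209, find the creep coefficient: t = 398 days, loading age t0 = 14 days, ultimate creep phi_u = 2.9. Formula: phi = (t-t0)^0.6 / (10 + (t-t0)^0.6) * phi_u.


dt = 398 - 14 = 384
phi = 384^0.6 / (10 + 384^0.6) * 2.9
= 2.263

2.263


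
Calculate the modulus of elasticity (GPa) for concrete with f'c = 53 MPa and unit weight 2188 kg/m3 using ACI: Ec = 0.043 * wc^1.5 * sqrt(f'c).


Ec = 0.043 * 2188^1.5 * sqrt(53) / 1000
= 32.04 GPa

32.04


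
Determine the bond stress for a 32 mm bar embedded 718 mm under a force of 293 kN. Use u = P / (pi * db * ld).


u = P / (pi * db * ld)
= 293 * 1000 / (pi * 32 * 718)
= 4.059 MPa

4.059


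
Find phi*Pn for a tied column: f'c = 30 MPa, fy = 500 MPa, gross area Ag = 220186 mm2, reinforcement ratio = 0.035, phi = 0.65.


Ast = rho * Ag = 0.035 * 220186 = 7706.51 mm2
phi*Pn = 0.65 * 0.80 * (0.85 * 30 * (220186 - 7706.51) + 500 * 7706.51) / 1000
= 4821.17 kN

4821.17


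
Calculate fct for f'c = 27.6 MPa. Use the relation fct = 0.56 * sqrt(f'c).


fct = 0.56 * sqrt(27.6)
= 0.56 * 5.254
= 2.942 MPa

2.942


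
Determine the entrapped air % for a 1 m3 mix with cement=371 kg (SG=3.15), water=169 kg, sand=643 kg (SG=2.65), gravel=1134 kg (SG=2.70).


Vol cement = 371 / (3.15 * 1000) = 0.117778 m3
Vol water = 169 / 1000 = 0.169 m3
Vol sand = 643 / (2.65 * 1000) = 0.242642 m3
Vol gravel = 1134 / (2.70 * 1000) = 0.42 m3
Total solid + water volume = 0.949419 m3
Air = (1 - 0.949419) * 100 = 5.06%

5.06


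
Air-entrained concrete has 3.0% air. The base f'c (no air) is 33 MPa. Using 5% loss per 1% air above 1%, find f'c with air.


Strength loss = (3.0 - 1) * 5 = 10.0%
f'c = 33 * (1 - 10.0/100)
= 29.7 MPa

29.7


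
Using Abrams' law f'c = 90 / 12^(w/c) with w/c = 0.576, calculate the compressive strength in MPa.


f'c = 90 / 12^0.576
= 90 / 4.184
= 21.51 MPa

21.51


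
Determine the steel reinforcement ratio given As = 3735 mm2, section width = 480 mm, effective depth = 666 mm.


rho = As / (b * d)
= 3735 / (480 * 666)
= 0.0117

0.0117


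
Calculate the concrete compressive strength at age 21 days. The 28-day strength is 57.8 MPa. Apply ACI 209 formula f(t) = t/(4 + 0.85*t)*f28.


f(21) = 21 / (4 + 0.85 * 21) * 57.8
= 21 / 21.85 * 57.8
= 55.55 MPa

55.55


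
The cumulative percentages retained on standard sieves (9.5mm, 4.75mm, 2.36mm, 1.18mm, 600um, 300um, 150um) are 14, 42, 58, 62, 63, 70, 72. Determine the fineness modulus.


FM = sum(cumulative % retained) / 100
= 381 / 100
= 3.81

3.81


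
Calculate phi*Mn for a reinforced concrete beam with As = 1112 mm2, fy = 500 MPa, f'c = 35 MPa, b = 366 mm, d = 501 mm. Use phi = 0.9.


a = As * fy / (0.85 * f'c * b)
= 1112 * 500 / (0.85 * 35 * 366)
= 51.063 mm
Mn = As * fy * (d - a/2) / 10^6
= 264.3605 kN-m
phi*Mn = 0.9 * 264.3605 = 237.92 kN-m

237.92


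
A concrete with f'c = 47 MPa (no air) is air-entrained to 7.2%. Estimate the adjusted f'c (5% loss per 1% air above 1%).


Strength loss = (7.2 - 1) * 5 = 31.0%
f'c = 47 * (1 - 31.0/100)
= 32.43 MPa

32.43


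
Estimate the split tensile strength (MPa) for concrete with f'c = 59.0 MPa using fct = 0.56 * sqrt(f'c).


fct = 0.56 * sqrt(59.0)
= 0.56 * 7.681
= 4.301 MPa

4.301


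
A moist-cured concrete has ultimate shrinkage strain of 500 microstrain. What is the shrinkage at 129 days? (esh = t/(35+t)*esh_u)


esh(129) = 129 / (35 + 129) * 500
= 129 / 164 * 500
= 393.3 microstrain

393.3


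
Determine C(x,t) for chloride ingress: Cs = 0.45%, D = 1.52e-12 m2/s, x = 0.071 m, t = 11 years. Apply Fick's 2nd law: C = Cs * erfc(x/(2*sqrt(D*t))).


t_seconds = 11 * 365.25 * 24 * 3600 = 347133600.0 s
arg = 0.071 / (2 * sqrt(1.52e-12 * 347133600.0))
= 1.5455
erfc(1.5455) = 0.0288
C = 0.45 * 0.0288 = 0.013%

0.013


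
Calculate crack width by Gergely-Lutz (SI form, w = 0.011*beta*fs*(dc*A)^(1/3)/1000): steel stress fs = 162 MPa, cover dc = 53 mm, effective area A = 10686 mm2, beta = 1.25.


w = 0.011 * beta * fs * (dc * A)^(1/3) / 1000
= 0.011 * 1.25 * 162 * (53 * 10686)^(1/3) / 1000
= 0.184 mm

0.184


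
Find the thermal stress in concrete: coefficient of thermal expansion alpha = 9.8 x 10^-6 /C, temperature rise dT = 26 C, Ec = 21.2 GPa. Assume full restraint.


sigma = alpha * dT * Ec
= 9.8e-6 * 26 * 21.2 * 1000
= 5.402 MPa

5.402


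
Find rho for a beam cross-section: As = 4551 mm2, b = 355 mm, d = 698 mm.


rho = As / (b * d)
= 4551 / (355 * 698)
= 0.0184

0.0184


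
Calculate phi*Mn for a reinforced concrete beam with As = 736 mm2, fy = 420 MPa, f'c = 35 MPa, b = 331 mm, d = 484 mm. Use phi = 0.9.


a = As * fy / (0.85 * f'c * b)
= 736 * 420 / (0.85 * 35 * 331)
= 31.3915 mm
Mn = As * fy * (d - a/2) / 10^6
= 144.7622 kN-m
phi*Mn = 0.9 * 144.7622 = 130.29 kN-m

130.29


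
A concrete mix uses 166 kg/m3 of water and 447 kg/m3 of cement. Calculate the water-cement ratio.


w/c = water / cement
w/c = 166 / 447 = 0.371

0.371


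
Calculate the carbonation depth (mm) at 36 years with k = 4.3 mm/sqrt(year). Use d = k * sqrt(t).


depth = k * sqrt(t)
= 4.3 * sqrt(36)
= 25.8 mm

25.8


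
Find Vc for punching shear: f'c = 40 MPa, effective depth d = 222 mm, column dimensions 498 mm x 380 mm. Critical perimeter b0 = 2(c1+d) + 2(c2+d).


b0 = 2*(498 + 222) + 2*(380 + 222) = 2644 mm
Vc = 0.33 * sqrt(40) * 2644 * 222 / 1000
= 1225.06 kN

1225.06


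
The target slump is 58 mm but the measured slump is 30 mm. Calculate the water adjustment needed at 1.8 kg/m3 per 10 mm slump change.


Difference = 58 - 30 = 28 mm
Water adjustment = 28 * 1.8 / 10 = 5.0 kg/m3

5.0


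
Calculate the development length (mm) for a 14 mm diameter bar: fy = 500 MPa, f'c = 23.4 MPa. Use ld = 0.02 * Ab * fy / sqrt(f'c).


Ab = pi * 14^2 / 4 = 153.938 mm2
ld = 0.02 * 153.938 * 500 / sqrt(23.4)
= 318.2 mm

318.2


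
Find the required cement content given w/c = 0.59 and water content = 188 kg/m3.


Cement = water / (w/c)
= 188 / 0.59
= 318.6 kg/m3

318.6


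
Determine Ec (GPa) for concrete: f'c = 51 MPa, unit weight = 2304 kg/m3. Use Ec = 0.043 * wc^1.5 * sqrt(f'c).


Ec = 0.043 * 2304^1.5 * sqrt(51) / 1000
= 33.96 GPa

33.96


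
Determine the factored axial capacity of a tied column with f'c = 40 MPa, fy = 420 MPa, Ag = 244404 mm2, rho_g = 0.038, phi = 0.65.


Ast = rho * Ag = 0.038 * 244404 = 9287.352 mm2
phi*Pn = 0.65 * 0.80 * (0.85 * 40 * (244404 - 9287.352) + 420 * 9287.352) / 1000
= 6185.22 kN

6185.22


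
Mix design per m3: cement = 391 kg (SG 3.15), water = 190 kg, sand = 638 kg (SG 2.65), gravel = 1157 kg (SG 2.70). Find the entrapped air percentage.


Vol cement = 391 / (3.15 * 1000) = 0.124127 m3
Vol water = 190 / 1000 = 0.19 m3
Vol sand = 638 / (2.65 * 1000) = 0.240755 m3
Vol gravel = 1157 / (2.70 * 1000) = 0.428519 m3
Total solid + water volume = 0.9834 m3
Air = (1 - 0.9834) * 100 = 1.66%

1.66


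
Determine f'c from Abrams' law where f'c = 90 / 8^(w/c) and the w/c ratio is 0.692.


f'c = 90 / 8^0.692
= 90 / 4.216
= 21.35 MPa

21.35


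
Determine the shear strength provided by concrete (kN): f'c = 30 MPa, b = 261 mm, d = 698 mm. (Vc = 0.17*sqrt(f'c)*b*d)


Vc = 0.17 * sqrt(30) * 261 * 698 / 1000
= 169.63 kN

169.63


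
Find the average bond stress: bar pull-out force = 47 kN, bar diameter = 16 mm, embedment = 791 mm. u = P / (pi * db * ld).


u = P / (pi * db * ld)
= 47 * 1000 / (pi * 16 * 791)
= 1.182 MPa

1.182


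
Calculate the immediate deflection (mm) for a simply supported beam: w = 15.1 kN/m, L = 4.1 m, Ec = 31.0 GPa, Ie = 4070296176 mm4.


Convert: L = 4.1 m = 4100 mm, Ec = 31.0 GPa = 31000 MPa
delta = 5 * 15.1 * 4100^4 / (384 * 31000 * 4070296176)
= 0.44 mm

0.44


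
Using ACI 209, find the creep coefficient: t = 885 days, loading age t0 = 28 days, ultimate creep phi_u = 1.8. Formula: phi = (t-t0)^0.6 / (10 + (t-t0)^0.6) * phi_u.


dt = 885 - 28 = 857
phi = 857^0.6 / (10 + 857^0.6) * 1.8
= 1.533

1.533


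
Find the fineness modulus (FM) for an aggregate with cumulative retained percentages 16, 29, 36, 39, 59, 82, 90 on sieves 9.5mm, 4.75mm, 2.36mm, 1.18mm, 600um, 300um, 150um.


FM = sum(cumulative % retained) / 100
= 351 / 100
= 3.51

3.51


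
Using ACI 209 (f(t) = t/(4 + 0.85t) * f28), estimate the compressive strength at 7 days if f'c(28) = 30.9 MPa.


f(7) = 7 / (4 + 0.85 * 7) * 30.9
= 7 / 9.95 * 30.9
= 21.74 MPa

21.74


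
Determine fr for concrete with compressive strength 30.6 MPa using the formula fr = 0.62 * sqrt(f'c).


fr = 0.62 * sqrt(30.6)
= 3.43 MPa

3.43


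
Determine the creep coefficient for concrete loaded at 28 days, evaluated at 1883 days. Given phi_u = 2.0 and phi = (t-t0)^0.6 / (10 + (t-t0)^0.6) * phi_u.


dt = 1883 - 28 = 1855
phi = 1855^0.6 / (10 + 1855^0.6) * 2.0
= 1.803

1.803


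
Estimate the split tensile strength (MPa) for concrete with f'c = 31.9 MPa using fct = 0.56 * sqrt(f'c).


fct = 0.56 * sqrt(31.9)
= 0.56 * 5.648
= 3.163 MPa

3.163


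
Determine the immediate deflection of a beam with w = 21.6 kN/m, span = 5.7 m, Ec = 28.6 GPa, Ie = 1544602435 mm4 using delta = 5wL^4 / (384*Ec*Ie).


Convert: L = 5.7 m = 5700 mm, Ec = 28.6 GPa = 28600 MPa
delta = 5 * 21.6 * 5700^4 / (384 * 28600 * 1544602435)
= 6.72 mm

6.72


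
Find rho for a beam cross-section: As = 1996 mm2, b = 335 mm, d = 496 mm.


rho = As / (b * d)
= 1996 / (335 * 496)
= 0.012

0.012


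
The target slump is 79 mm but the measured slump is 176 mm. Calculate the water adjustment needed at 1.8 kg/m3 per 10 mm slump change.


Difference = 79 - 176 = -97 mm
Water adjustment = -97 * 1.8 / 10 = -17.5 kg/m3

-17.5


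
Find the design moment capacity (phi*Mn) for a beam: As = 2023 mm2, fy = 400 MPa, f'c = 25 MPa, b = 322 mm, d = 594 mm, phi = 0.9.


a = As * fy / (0.85 * f'c * b)
= 2023 * 400 / (0.85 * 25 * 322)
= 118.2609 mm
Mn = As * fy * (d - a/2) / 10^6
= 432.8165 kN-m
phi*Mn = 0.9 * 432.8165 = 389.53 kN-m

389.53


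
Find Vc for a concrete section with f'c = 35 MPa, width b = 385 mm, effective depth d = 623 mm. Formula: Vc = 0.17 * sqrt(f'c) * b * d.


Vc = 0.17 * sqrt(35) * 385 * 623 / 1000
= 241.23 kN

241.23


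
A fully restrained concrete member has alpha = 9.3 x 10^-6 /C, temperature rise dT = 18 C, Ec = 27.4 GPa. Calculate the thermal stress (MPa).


sigma = alpha * dT * Ec
= 9.3e-6 * 18 * 27.4 * 1000
= 4.587 MPa

4.587


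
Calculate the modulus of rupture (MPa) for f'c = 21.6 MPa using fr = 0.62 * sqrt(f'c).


fr = 0.62 * sqrt(21.6)
= 2.881 MPa

2.881


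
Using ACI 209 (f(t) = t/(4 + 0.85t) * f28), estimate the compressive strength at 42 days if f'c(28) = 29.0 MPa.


f(42) = 42 / (4 + 0.85 * 42) * 29.0
= 42 / 39.7 * 29.0
= 30.68 MPa

30.68


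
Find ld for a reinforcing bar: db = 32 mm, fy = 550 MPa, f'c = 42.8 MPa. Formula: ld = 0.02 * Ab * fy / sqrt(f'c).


Ab = pi * 32^2 / 4 = 804.248 mm2
ld = 0.02 * 804.248 * 550 / sqrt(42.8)
= 1352.3 mm

1352.3


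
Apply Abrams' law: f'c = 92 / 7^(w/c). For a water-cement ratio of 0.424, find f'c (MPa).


f'c = 92 / 7^0.424
= 92 / 2.282
= 40.31 MPa

40.31


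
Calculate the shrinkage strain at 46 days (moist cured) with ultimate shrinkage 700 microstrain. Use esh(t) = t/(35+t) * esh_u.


esh(46) = 46 / (35 + 46) * 700
= 46 / 81 * 700
= 397.5 microstrain

397.5


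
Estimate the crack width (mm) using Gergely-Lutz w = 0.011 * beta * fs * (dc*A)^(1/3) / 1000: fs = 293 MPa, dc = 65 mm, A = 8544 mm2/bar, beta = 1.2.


w = 0.011 * beta * fs * (dc * A)^(1/3) / 1000
= 0.011 * 1.2 * 293 * (65 * 8544)^(1/3) / 1000
= 0.318 mm

0.318


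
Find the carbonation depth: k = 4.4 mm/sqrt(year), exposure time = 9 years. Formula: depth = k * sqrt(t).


depth = k * sqrt(t)
= 4.4 * sqrt(9)
= 13.2 mm

13.2


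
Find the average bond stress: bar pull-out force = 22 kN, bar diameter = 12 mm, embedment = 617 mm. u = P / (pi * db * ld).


u = P / (pi * db * ld)
= 22 * 1000 / (pi * 12 * 617)
= 0.946 MPa

0.946


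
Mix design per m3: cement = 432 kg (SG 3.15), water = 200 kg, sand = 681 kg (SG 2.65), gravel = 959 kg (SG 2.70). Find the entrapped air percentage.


Vol cement = 432 / (3.15 * 1000) = 0.137143 m3
Vol water = 200 / 1000 = 0.2 m3
Vol sand = 681 / (2.65 * 1000) = 0.256981 m3
Vol gravel = 959 / (2.70 * 1000) = 0.355185 m3
Total solid + water volume = 0.949309 m3
Air = (1 - 0.949309) * 100 = 5.07%

5.07


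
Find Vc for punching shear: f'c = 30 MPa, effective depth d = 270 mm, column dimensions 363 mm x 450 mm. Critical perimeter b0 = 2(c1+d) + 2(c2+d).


b0 = 2*(363 + 270) + 2*(450 + 270) = 2706 mm
Vc = 0.33 * sqrt(30) * 2706 * 270 / 1000
= 1320.58 kN

1320.58


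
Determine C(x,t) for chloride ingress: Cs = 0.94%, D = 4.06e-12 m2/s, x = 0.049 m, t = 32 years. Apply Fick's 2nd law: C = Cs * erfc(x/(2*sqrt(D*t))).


t_seconds = 32 * 365.25 * 24 * 3600 = 1009843200.0 s
arg = 0.049 / (2 * sqrt(4.06e-12 * 1009843200.0))
= 0.3826
erfc(0.3826) = 0.5884
C = 0.94 * 0.5884 = 0.5531%

0.5531


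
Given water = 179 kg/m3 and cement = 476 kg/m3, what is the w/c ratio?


w/c = water / cement
w/c = 179 / 476 = 0.376

0.376


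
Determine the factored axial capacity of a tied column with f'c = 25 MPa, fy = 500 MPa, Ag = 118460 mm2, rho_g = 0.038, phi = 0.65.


Ast = rho * Ag = 0.038 * 118460 = 4501.48 mm2
phi*Pn = 0.65 * 0.80 * (0.85 * 25 * (118460 - 4501.48) + 500 * 4501.48) / 1000
= 2429.63 kN

2429.63


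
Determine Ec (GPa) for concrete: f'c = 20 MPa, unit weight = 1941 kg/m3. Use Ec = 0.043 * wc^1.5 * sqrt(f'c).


Ec = 0.043 * 1941^1.5 * sqrt(20) / 1000
= 16.44 GPa

16.44


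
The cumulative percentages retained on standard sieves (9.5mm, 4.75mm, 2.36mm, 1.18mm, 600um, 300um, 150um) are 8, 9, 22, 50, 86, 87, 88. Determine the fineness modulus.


FM = sum(cumulative % retained) / 100
= 350 / 100
= 3.5

3.5


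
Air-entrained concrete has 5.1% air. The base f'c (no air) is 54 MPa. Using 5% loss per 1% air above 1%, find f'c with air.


Strength loss = (5.1 - 1) * 5 = 20.5%
f'c = 54 * (1 - 20.5/100)
= 42.93 MPa

42.93


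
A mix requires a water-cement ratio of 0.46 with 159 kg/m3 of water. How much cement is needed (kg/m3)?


Cement = water / (w/c)
= 159 / 0.46
= 345.7 kg/m3

345.7


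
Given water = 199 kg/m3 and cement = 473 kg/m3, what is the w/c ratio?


w/c = water / cement
w/c = 199 / 473 = 0.421

0.421


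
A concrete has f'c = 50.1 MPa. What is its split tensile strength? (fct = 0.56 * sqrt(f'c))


fct = 0.56 * sqrt(50.1)
= 0.56 * 7.078
= 3.964 MPa

3.964


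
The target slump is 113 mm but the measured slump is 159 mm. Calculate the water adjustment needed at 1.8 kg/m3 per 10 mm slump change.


Difference = 113 - 159 = -46 mm
Water adjustment = -46 * 1.8 / 10 = -8.3 kg/m3

-8.3


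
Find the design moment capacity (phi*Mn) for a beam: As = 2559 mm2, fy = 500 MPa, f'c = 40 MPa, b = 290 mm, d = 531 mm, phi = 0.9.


a = As * fy / (0.85 * f'c * b)
= 2559 * 500 / (0.85 * 40 * 290)
= 129.7667 mm
Mn = As * fy * (d - a/2) / 10^6
= 596.3962 kN-m
phi*Mn = 0.9 * 596.3962 = 536.76 kN-m

536.76


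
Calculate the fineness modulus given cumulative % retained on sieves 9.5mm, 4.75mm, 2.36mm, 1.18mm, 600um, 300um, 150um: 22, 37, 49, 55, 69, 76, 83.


FM = sum(cumulative % retained) / 100
= 391 / 100
= 3.91

3.91


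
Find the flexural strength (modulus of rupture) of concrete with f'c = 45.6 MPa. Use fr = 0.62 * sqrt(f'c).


fr = 0.62 * sqrt(45.6)
= 4.187 MPa

4.187


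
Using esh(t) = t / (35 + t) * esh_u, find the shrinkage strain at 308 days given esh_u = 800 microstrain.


esh(308) = 308 / (35 + 308) * 800
= 308 / 343 * 800
= 718.4 microstrain

718.4


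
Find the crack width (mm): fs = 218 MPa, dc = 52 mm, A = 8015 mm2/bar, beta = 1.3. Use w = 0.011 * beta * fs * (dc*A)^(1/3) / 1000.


w = 0.011 * beta * fs * (dc * A)^(1/3) / 1000
= 0.011 * 1.3 * 218 * (52 * 8015)^(1/3) / 1000
= 0.233 mm

0.233


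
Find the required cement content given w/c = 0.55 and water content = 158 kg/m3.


Cement = water / (w/c)
= 158 / 0.55
= 287.3 kg/m3

287.3


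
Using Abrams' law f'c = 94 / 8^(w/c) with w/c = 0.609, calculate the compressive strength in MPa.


f'c = 94 / 8^0.609
= 94 / 3.548
= 26.49 MPa

26.49


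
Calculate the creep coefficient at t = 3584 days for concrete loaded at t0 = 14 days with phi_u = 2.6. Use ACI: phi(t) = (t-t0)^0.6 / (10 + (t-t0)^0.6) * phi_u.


dt = 3584 - 14 = 3570
phi = 3570^0.6 / (10 + 3570^0.6) * 2.6
= 2.421

2.421


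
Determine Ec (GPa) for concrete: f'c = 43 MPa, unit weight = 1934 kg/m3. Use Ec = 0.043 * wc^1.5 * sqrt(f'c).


Ec = 0.043 * 1934^1.5 * sqrt(43) / 1000
= 23.98 GPa

23.98


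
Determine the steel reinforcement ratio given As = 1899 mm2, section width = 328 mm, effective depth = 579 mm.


rho = As / (b * d)
= 1899 / (328 * 579)
= 0.01

0.01


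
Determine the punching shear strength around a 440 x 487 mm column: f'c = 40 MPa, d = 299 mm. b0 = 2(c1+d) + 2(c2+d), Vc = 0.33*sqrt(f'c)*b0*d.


b0 = 2*(440 + 299) + 2*(487 + 299) = 3050 mm
Vc = 0.33 * sqrt(40) * 3050 * 299 / 1000
= 1903.33 kN

1903.33


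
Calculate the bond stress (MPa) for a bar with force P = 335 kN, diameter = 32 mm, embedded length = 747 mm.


u = P / (pi * db * ld)
= 335 * 1000 / (pi * 32 * 747)
= 4.461 MPa

4.461


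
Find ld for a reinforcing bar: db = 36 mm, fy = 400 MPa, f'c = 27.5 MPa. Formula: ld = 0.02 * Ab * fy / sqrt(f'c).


Ab = pi * 36^2 / 4 = 1017.876 mm2
ld = 0.02 * 1017.876 * 400 / sqrt(27.5)
= 1552.8 mm

1552.8


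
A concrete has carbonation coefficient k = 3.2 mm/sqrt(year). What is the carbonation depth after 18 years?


depth = k * sqrt(t)
= 3.2 * sqrt(18)
= 13.58 mm

13.58


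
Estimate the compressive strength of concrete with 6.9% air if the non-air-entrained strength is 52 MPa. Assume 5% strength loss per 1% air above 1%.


Strength loss = (6.9 - 1) * 5 = 29.5%
f'c = 52 * (1 - 29.5/100)
= 36.66 MPa

36.66


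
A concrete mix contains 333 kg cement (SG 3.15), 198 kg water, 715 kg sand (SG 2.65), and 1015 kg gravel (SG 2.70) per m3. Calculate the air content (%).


Vol cement = 333 / (3.15 * 1000) = 0.105714 m3
Vol water = 198 / 1000 = 0.198 m3
Vol sand = 715 / (2.65 * 1000) = 0.269811 m3
Vol gravel = 1015 / (2.70 * 1000) = 0.375926 m3
Total solid + water volume = 0.949452 m3
Air = (1 - 0.949452) * 100 = 5.05%

5.05


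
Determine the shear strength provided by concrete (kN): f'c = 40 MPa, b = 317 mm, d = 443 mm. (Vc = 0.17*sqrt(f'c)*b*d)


Vc = 0.17 * sqrt(40) * 317 * 443 / 1000
= 150.99 kN

150.99


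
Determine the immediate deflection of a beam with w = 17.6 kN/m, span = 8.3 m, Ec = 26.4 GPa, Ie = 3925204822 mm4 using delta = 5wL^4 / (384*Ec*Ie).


Convert: L = 8.3 m = 8300 mm, Ec = 26.4 GPa = 26400 MPa
delta = 5 * 17.6 * 8300^4 / (384 * 26400 * 3925204822)
= 10.5 mm

10.5


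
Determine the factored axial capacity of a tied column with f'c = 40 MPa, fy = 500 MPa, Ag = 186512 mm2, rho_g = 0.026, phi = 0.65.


Ast = rho * Ag = 0.026 * 186512 = 4849.312 mm2
phi*Pn = 0.65 * 0.80 * (0.85 * 40 * (186512 - 4849.312) + 500 * 4849.312) / 1000
= 4472.62 kN

4472.62


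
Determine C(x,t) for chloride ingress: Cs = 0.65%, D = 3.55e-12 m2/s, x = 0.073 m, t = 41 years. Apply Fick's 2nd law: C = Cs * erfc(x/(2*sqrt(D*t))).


t_seconds = 41 * 365.25 * 24 * 3600 = 1293861600.0 s
arg = 0.073 / (2 * sqrt(3.55e-12 * 1293861600.0))
= 0.5386
erfc(0.5386) = 0.4463
C = 0.65 * 0.4463 = 0.2901%

0.2901


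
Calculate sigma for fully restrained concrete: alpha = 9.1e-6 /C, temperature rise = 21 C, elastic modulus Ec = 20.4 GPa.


sigma = alpha * dT * Ec
= 9.1e-6 * 21 * 20.4 * 1000
= 3.898 MPa

3.898


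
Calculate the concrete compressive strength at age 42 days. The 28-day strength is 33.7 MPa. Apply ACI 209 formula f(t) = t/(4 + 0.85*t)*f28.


f(42) = 42 / (4 + 0.85 * 42) * 33.7
= 42 / 39.7 * 33.7
= 35.65 MPa

35.65


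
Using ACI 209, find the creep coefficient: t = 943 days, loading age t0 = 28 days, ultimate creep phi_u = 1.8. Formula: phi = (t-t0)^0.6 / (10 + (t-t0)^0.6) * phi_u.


dt = 943 - 28 = 915
phi = 915^0.6 / (10 + 915^0.6) * 1.8
= 1.542

1.542


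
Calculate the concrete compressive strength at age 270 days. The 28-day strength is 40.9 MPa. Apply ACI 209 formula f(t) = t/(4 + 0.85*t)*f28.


f(270) = 270 / (4 + 0.85 * 270) * 40.9
= 270 / 233.5 * 40.9
= 47.29 MPa

47.29


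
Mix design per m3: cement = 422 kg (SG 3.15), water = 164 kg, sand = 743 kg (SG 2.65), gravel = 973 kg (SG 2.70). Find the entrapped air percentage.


Vol cement = 422 / (3.15 * 1000) = 0.133968 m3
Vol water = 164 / 1000 = 0.164 m3
Vol sand = 743 / (2.65 * 1000) = 0.280377 m3
Vol gravel = 973 / (2.70 * 1000) = 0.36037 m3
Total solid + water volume = 0.938716 m3
Air = (1 - 0.938716) * 100 = 6.13%

6.13


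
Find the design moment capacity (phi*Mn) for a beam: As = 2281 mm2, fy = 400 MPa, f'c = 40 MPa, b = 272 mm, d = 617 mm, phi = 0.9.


a = As * fy / (0.85 * f'c * b)
= 2281 * 400 / (0.85 * 40 * 272)
= 98.6592 mm
Mn = As * fy * (d - a/2) / 10^6
= 517.9425 kN-m
phi*Mn = 0.9 * 517.9425 = 466.15 kN-m

466.15


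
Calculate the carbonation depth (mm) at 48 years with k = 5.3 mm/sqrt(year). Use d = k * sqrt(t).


depth = k * sqrt(t)
= 5.3 * sqrt(48)
= 36.72 mm

36.72


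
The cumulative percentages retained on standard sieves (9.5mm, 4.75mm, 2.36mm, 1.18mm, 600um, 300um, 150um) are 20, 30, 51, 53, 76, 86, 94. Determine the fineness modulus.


FM = sum(cumulative % retained) / 100
= 410 / 100
= 4.1

4.1


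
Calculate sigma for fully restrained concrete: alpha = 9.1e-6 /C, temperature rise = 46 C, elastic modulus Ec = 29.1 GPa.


sigma = alpha * dT * Ec
= 9.1e-6 * 46 * 29.1 * 1000
= 12.181 MPa

12.181


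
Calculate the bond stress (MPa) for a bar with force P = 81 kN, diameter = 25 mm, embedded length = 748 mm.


u = P / (pi * db * ld)
= 81 * 1000 / (pi * 25 * 748)
= 1.379 MPa

1.379


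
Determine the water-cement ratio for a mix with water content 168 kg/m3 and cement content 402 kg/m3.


w/c = water / cement
w/c = 168 / 402 = 0.418

0.418


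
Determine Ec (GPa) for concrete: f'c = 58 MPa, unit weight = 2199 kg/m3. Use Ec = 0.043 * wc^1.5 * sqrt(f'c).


Ec = 0.043 * 2199^1.5 * sqrt(58) / 1000
= 33.77 GPa

33.77


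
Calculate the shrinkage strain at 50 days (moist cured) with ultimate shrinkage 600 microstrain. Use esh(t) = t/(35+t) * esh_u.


esh(50) = 50 / (35 + 50) * 600
= 50 / 85 * 600
= 352.9 microstrain

352.9


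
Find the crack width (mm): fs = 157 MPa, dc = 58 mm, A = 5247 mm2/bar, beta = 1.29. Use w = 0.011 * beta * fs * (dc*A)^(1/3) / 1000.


w = 0.011 * beta * fs * (dc * A)^(1/3) / 1000
= 0.011 * 1.29 * 157 * (58 * 5247)^(1/3) / 1000
= 0.15 mm

0.15


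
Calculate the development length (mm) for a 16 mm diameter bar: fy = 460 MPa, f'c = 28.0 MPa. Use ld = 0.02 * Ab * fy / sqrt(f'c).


Ab = pi * 16^2 / 4 = 201.062 mm2
ld = 0.02 * 201.062 * 460 / sqrt(28.0)
= 349.6 mm

349.6


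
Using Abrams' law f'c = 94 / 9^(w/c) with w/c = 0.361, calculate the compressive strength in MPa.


f'c = 94 / 9^0.361
= 94 / 2.21
= 42.53 MPa

42.53


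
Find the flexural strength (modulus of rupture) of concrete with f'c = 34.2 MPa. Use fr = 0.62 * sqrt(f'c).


fr = 0.62 * sqrt(34.2)
= 3.626 MPa

3.626


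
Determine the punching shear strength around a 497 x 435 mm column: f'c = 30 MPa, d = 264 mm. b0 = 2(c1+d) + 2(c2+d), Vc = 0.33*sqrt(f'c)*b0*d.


b0 = 2*(497 + 264) + 2*(435 + 264) = 2920 mm
Vc = 0.33 * sqrt(30) * 2920 * 264 / 1000
= 1393.35 kN

1393.35


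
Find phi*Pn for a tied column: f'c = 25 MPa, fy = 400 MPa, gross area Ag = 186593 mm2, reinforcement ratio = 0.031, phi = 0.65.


Ast = rho * Ag = 0.031 * 186593 = 5784.383 mm2
phi*Pn = 0.65 * 0.80 * (0.85 * 25 * (186593 - 5784.383) + 400 * 5784.383) / 1000
= 3201.09 kN

3201.09


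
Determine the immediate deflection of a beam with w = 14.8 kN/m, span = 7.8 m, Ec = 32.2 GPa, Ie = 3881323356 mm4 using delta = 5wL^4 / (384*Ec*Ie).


Convert: L = 7.8 m = 7800 mm, Ec = 32.2 GPa = 32200 MPa
delta = 5 * 14.8 * 7800^4 / (384 * 32200 * 3881323356)
= 5.71 mm

5.71


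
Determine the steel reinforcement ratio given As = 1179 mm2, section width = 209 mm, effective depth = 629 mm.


rho = As / (b * d)
= 1179 / (209 * 629)
= 0.009

0.009


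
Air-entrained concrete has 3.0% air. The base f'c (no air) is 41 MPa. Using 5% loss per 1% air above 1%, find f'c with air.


Strength loss = (3.0 - 1) * 5 = 10.0%
f'c = 41 * (1 - 10.0/100)
= 36.9 MPa

36.9


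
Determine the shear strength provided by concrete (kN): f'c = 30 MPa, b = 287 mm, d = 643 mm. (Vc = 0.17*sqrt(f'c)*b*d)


Vc = 0.17 * sqrt(30) * 287 * 643 / 1000
= 171.83 kN

171.83


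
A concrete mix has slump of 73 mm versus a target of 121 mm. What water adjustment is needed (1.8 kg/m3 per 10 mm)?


Difference = 121 - 73 = 48 mm
Water adjustment = 48 * 1.8 / 10 = 8.6 kg/m3

8.6


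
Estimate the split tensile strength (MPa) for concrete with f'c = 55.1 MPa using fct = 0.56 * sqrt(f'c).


fct = 0.56 * sqrt(55.1)
= 0.56 * 7.423
= 4.157 MPa

4.157


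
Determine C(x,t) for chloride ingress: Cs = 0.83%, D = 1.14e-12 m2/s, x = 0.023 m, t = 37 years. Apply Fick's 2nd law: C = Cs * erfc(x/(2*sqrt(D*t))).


t_seconds = 37 * 365.25 * 24 * 3600 = 1167631200.0 s
arg = 0.023 / (2 * sqrt(1.14e-12 * 1167631200.0))
= 0.3152
erfc(0.3152) = 0.6558
C = 0.83 * 0.6558 = 0.5443%

0.5443


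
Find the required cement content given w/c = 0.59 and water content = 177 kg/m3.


Cement = water / (w/c)
= 177 / 0.59
= 300.0 kg/m3

300.0


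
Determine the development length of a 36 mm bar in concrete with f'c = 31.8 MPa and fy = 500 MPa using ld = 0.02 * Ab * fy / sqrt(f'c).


Ab = pi * 36^2 / 4 = 1017.876 mm2
ld = 0.02 * 1017.876 * 500 / sqrt(31.8)
= 1805.0 mm

1805.0


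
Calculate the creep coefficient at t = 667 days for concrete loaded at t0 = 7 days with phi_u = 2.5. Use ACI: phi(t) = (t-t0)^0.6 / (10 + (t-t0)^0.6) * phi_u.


dt = 667 - 7 = 660
phi = 660^0.6 / (10 + 660^0.6) * 2.5
= 2.078

2.078


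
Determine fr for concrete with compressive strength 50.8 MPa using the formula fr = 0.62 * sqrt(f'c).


fr = 0.62 * sqrt(50.8)
= 4.419 MPa

4.419


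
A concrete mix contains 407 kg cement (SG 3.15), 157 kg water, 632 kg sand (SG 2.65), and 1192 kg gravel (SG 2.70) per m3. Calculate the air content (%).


Vol cement = 407 / (3.15 * 1000) = 0.129206 m3
Vol water = 157 / 1000 = 0.157 m3
Vol sand = 632 / (2.65 * 1000) = 0.238491 m3
Vol gravel = 1192 / (2.70 * 1000) = 0.441481 m3
Total solid + water volume = 0.966178 m3
Air = (1 - 0.966178) * 100 = 3.38%

3.38


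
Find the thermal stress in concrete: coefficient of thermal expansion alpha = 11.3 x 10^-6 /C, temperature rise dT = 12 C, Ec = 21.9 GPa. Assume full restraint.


sigma = alpha * dT * Ec
= 11.3e-6 * 12 * 21.9 * 1000
= 2.97 MPa

2.97


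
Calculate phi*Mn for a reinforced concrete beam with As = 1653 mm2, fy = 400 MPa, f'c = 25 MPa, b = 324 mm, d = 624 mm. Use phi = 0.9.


a = As * fy / (0.85 * f'c * b)
= 1653 * 400 / (0.85 * 25 * 324)
= 96.0349 mm
Mn = As * fy * (d - a/2) / 10^6
= 380.8397 kN-m
phi*Mn = 0.9 * 380.8397 = 342.76 kN-m

342.76


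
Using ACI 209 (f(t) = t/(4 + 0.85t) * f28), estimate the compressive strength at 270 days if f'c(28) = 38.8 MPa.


f(270) = 270 / (4 + 0.85 * 270) * 38.8
= 270 / 233.5 * 38.8
= 44.87 MPa

44.87


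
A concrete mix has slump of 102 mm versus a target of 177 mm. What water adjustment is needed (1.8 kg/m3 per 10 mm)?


Difference = 177 - 102 = 75 mm
Water adjustment = 75 * 1.8 / 10 = 13.5 kg/m3

13.5


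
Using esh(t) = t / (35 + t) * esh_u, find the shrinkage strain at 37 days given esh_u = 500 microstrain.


esh(37) = 37 / (35 + 37) * 500
= 37 / 72 * 500
= 256.9 microstrain

256.9


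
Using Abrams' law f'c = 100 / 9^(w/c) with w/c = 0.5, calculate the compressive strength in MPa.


f'c = 100 / 9^0.5
= 100 / 3.0
= 33.33 MPa

33.33


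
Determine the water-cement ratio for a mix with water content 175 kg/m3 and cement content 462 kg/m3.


w/c = water / cement
w/c = 175 / 462 = 0.379

0.379


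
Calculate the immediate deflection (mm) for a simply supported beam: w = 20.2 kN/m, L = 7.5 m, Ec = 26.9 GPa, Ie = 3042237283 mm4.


Convert: L = 7.5 m = 7500 mm, Ec = 26.9 GPa = 26900 MPa
delta = 5 * 20.2 * 7500^4 / (384 * 26900 * 3042237283)
= 10.17 mm

10.17


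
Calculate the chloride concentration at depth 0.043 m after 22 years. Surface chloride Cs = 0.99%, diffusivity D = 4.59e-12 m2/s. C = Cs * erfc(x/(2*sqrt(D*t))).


t_seconds = 22 * 365.25 * 24 * 3600 = 694267200.0 s
arg = 0.043 / (2 * sqrt(4.59e-12 * 694267200.0))
= 0.3809
erfc(0.3809) = 0.5901
C = 0.99 * 0.5901 = 0.5842%

0.5842


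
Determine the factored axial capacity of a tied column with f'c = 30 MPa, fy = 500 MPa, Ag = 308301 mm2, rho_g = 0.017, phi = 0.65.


Ast = rho * Ag = 0.017 * 308301 = 5241.117 mm2
phi*Pn = 0.65 * 0.80 * (0.85 * 30 * (308301 - 5241.117) + 500 * 5241.117) / 1000
= 5381.26 kN

5381.26


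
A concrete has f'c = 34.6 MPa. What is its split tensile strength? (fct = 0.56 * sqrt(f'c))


fct = 0.56 * sqrt(34.6)
= 0.56 * 5.882
= 3.294 MPa

3.294
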